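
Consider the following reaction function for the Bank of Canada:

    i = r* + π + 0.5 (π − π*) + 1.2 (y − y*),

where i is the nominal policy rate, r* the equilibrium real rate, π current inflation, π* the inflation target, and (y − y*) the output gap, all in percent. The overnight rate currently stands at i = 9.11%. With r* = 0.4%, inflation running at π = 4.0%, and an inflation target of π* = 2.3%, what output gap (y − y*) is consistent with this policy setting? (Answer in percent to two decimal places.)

3.22%

1.2 (y − y*) = 9.11 − 0.4 − 4.0 − 0.5 × (4.0 − 2.3) = 3.86
(y − y*) = 3.86 / 1.2 = 3.22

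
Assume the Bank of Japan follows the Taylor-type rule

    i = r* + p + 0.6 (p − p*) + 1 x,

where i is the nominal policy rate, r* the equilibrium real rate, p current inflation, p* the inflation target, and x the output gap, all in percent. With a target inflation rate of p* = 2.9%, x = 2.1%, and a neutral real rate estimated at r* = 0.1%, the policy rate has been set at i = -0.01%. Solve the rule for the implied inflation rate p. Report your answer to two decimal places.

-0.29%

Collecting p: i = r* + (1 + 0.6) p − 0.6 p* + 1 x
1.6 p = -0.01 − 0.1 + 0.6 × 2.9 − 1 × 2.1 = -0.47
p = -0.47 / 1.6 = -0.29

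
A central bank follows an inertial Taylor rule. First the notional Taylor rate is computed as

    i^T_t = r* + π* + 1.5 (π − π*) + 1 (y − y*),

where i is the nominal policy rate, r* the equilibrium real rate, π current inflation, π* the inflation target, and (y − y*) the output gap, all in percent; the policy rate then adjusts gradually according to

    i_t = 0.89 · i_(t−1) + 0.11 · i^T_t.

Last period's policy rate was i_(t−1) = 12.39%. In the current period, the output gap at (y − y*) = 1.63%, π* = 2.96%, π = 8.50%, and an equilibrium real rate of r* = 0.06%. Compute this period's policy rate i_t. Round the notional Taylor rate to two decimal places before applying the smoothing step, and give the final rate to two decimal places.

12.45%

i^T_t = 0.06 + 2.96 + 1.5 × (8.50 − 2.96) + 1 × 1.63
   = 0.06 + 2.96 + 8.31 + 1.63 = 12.96
i_t = 0.89 × 12.39 + 0.11 × 12.96 = 11.0271 + 1.4256 = 12.45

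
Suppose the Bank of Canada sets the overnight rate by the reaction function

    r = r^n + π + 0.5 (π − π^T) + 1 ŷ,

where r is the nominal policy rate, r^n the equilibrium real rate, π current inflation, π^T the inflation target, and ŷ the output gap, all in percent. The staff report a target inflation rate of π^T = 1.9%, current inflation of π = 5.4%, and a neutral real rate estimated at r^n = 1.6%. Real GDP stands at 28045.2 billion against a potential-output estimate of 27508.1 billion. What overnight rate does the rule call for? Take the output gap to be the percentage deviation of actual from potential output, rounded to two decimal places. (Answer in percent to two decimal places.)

Output gap = 100 × (28045.2 − 27508.1) / 27508.1 = 1.95%.
r = 1.60 + 5.40 + 0.5 × (5.40 − 1.90) + 1 × 1.95
   = 1.60 + 5.4 + 1.75 + 1.95 = 10.70

10.70%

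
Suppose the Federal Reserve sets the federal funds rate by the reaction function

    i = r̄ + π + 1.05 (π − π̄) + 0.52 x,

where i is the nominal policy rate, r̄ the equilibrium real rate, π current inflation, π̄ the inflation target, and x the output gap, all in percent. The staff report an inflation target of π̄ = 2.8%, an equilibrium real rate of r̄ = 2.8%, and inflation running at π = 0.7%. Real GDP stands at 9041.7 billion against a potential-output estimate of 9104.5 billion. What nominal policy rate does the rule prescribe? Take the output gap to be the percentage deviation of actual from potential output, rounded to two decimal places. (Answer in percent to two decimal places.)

Output gap = 100 × (9041.7 − 9104.5) / 9104.5 = -0.69%.
i = 2.80 + 0.70 + 1.05 × (0.70 − 2.80) + 0.52 × (-0.69)
   = 2.80 + 0.7 − 2.205 − 0.3588 = 0.94

0.94%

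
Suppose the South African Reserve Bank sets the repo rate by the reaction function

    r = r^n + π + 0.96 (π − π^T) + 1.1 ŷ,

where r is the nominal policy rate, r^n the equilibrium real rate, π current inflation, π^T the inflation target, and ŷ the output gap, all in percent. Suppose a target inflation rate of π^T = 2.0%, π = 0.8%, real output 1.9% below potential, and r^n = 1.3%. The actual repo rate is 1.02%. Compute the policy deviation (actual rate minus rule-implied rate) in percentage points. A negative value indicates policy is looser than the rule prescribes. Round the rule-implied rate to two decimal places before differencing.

Output 1.9% below potential → ŷ = -1.9.
r = 1.3 + 0.8 + 0.96 × (0.8 − 2.0) + 1.1 × (-1.9)
   = 1.3 + 0.8 − 1.152 − 2.09 = -1.14
Deviation = 1.02 − (-1.14) = 2.16 pp.

2.16 pp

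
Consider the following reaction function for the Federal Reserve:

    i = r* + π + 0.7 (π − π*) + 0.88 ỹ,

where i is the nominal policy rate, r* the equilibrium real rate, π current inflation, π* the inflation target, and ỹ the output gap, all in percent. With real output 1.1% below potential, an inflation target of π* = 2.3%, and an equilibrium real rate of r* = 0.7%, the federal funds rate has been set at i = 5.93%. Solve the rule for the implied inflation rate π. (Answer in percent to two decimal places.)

Output 1.1% below potential → ỹ = -1.1.
Collecting π: i = r* + (1 + 0.7) π − 0.7 π* + 0.88 ỹ
1.7 π = 5.93 − 0.7 + 0.7 × 2.3 − 0.88 × (-1.1) = 7.808
π = 7.808 / 1.7 = 4.59

4.59%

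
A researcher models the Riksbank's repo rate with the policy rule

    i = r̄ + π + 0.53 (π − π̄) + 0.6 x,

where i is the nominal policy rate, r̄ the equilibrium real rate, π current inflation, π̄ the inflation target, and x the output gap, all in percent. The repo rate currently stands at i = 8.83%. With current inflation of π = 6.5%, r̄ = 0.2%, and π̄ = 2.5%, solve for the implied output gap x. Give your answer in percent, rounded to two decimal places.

0.02%

0.6 x = 8.83 − 0.2 − 6.5 − 0.53 × (6.5 − 2.5) = 0.01
x = 0.01 / 0.6 = 0.02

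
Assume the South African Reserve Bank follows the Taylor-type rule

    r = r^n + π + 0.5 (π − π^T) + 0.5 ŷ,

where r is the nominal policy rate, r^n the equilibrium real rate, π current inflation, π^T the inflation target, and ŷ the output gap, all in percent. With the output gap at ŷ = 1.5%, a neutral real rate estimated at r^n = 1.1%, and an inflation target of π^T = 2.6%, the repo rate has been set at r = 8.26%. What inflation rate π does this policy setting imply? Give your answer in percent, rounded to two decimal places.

5.14%

Collecting π: r = r^n + (1 + 0.5) π − 0.5 π^T + 0.5 ŷ
1.5 π = 8.26 − 1.1 + 0.5 × 2.6 − 0.5 × 1.5 = 7.71
π = 7.71 / 1.5 = 5.14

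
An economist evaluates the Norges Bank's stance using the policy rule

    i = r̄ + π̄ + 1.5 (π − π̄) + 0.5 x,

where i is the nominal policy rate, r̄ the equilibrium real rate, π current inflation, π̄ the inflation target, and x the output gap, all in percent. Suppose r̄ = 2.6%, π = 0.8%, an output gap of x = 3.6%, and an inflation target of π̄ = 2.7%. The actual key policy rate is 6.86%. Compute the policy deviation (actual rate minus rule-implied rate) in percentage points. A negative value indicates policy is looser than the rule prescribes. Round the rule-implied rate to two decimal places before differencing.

2.61 pp

i = 2.6 + 2.7 + 1.5 × (0.8 − 2.7) + 0.5 × 3.6
   = 2.6 + 2.7 − 2.85 + 1.8 = 4.25
Deviation = 6.86 − 4.25 = 2.61 pp.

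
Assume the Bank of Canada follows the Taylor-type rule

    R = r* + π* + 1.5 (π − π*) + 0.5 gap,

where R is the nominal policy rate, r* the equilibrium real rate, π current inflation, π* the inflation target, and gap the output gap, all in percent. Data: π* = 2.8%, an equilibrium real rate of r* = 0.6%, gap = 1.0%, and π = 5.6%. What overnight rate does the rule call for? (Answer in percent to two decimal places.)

R = 0.6 + 2.8 + 1.5 × (5.6 − 2.8) + 0.5 × 1.0
   = 0.6 + 2.8 + 4.2 + 0.5 = 8.10

8.10%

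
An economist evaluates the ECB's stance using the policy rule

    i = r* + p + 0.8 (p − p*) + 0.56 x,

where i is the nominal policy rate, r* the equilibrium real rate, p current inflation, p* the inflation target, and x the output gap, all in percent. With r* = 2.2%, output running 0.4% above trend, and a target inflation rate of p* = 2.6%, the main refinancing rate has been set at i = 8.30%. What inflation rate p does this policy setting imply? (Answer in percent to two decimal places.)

Output 0.4% above potential → x = 0.4.
Collecting p: i = r* + (1 + 0.8) p − 0.8 p* + 0.56 x
1.8 p = 8.30 − 2.2 + 0.8 × 2.6 − 0.56 × 0.4 = 7.956
p = 7.956 / 1.8 = 4.42

4.42%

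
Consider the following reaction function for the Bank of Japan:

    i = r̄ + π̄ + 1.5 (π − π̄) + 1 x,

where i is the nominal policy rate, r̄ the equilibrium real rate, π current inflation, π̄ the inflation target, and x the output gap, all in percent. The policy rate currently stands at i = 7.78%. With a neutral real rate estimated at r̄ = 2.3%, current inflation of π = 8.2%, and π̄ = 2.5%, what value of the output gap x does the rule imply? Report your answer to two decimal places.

1 x = 7.78 − 2.3 − 2.5 − 1.5 × (8.2 − 2.5) = -5.57
x = -5.57 / 1 = -5.57

-5.57%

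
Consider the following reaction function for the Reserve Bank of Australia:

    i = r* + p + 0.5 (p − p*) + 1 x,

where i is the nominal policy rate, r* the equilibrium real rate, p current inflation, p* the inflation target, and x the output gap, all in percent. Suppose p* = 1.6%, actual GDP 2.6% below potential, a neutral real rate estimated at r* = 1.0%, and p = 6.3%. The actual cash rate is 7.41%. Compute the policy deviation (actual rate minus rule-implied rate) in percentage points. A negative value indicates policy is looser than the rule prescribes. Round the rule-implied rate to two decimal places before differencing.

0.36 pp

Output 2.6% below potential → x = -2.6.
i = 1.0 + 6.3 + 0.5 × (6.3 − 1.6) + 1 × (-2.6)
   = 1.0 + 6.3 + 2.35 − 2.6 = 7.05
Deviation = 7.41 − 7.05 = 0.36 pp.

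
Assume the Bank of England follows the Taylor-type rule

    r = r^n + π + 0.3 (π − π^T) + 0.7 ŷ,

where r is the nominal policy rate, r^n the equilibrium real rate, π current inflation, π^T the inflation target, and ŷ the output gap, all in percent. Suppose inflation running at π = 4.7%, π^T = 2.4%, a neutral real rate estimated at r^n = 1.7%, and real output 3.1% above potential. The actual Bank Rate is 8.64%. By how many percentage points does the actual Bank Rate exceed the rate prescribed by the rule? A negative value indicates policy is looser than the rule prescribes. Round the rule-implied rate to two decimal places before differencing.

-0.62 pp

Output 3.1% above potential → ŷ = 3.1.
r = 1.7 + 4.7 + 0.3 × (4.7 − 2.4) + 0.7 × 3.1
   = 1.7 + 4.7 + 0.69 + 2.17 = 9.26
Deviation = 8.64 − 9.26 = -0.62 pp.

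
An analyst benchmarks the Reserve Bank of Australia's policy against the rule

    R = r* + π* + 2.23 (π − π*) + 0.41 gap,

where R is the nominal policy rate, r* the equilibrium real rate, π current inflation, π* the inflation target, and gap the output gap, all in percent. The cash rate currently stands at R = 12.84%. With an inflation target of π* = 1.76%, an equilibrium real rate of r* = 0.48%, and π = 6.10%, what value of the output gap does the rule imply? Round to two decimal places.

2.25%

0.41 gap = 12.84 − 0.48 − 1.76 − 2.23 × (6.10 − 1.76) = 0.9218
gap = 0.9218 / 0.41 = 2.25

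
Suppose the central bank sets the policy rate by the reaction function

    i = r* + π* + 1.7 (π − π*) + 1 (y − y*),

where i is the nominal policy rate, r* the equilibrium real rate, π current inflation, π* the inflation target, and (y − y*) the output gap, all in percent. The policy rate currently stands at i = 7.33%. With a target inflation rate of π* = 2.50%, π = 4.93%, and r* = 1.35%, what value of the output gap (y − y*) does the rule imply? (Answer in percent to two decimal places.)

1 (y − y*) = 7.33 − 1.35 − 2.50 − 1.7 × (4.93 − 2.50) = -0.651
(y − y*) = -0.651 / 1 = -0.65

-0.65%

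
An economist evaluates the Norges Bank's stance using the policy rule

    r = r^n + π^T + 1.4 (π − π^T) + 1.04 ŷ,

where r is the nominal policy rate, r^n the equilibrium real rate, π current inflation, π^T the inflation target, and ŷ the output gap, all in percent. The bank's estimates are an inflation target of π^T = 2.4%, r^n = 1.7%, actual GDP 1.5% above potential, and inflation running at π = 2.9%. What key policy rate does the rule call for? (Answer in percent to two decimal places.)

Output 1.5% above potential → ŷ = 1.5.
r = 1.7 + 2.4 + 1.4 × (2.9 − 2.4) + 1.04 × 1.5
   = 1.7 + 2.4 + 0.7 + 1.56 = 6.36

6.36%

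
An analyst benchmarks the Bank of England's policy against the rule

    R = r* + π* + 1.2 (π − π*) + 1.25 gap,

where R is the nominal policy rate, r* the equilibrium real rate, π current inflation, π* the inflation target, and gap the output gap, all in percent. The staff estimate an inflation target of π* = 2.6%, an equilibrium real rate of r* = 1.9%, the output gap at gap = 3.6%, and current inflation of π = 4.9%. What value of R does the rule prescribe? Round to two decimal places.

11.76%

R = 1.9 + 2.6 + 1.2 × (4.9 − 2.6) + 1.25 × 3.6
   = 1.9 + 2.6 + 2.76 + 4.5 = 11.76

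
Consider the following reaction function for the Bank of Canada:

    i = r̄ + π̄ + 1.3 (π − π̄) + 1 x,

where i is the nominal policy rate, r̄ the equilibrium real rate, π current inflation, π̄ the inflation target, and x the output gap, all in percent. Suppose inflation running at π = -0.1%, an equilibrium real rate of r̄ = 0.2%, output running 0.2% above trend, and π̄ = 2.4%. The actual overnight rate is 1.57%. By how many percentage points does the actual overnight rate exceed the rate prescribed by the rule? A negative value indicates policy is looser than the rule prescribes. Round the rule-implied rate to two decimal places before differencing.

Output 0.2% above potential → x = 0.2.
i = 0.2 + 2.4 + 1.3 × (-0.1 − 2.4) + 1 × 0.2
   = 0.2 + 2.4 − 3.25 + 0.2 = -0.45
Deviation = 1.57 − (-0.45) = 2.02 pp.

2.02 pp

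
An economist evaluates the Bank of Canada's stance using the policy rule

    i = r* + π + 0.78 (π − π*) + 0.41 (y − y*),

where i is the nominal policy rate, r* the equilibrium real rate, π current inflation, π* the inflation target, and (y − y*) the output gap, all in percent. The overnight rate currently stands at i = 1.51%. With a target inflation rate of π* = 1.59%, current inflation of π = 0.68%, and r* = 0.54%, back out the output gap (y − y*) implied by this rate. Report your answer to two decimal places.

0.41 (y − y*) = 1.51 − 0.54 − 0.68 − 0.78 × (0.68 − 1.59) = 0.9998
(y − y*) = 0.9998 / 0.41 = 2.44

2.44%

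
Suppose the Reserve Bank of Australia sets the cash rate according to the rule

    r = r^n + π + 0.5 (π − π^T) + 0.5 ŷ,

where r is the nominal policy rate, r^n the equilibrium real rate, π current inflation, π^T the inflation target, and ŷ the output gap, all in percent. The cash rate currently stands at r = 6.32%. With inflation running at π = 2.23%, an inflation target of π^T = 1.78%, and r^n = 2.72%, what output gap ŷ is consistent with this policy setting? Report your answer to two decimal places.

2.29%

0.5 ŷ = 6.32 − 2.72 − 2.23 − 0.5 × (2.23 − 1.78) = 1.145
ŷ = 1.145 / 0.5 = 2.29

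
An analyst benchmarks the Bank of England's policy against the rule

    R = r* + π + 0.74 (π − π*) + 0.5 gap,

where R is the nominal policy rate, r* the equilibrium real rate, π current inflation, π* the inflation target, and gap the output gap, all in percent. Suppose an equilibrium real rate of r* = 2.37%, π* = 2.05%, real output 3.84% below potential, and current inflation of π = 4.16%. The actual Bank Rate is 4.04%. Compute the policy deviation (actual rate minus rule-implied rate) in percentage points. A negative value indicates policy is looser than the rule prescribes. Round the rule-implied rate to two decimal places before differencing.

-2.13 pp

Output 3.84% below potential → gap = -3.84.
R = 2.37 + 4.16 + 0.74 × (4.16 − 2.05) + 0.5 × (-3.84)
   = 2.37 + 4.16 + 1.5614 − 1.92 = 6.17
Deviation = 4.04 − 6.17 = -2.13 pp.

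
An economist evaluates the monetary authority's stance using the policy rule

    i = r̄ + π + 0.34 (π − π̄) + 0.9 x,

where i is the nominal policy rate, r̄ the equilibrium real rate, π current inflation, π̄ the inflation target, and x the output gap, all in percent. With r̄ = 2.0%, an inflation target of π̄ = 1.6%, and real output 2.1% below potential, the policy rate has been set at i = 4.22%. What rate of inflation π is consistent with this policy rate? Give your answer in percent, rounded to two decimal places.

3.47%

Output 2.1% below potential → x = -2.1.
Collecting π: i = r̄ + (1 + 0.34) π − 0.34 π̄ + 0.9 x
1.34 π = 4.22 − 2.0 + 0.34 × 1.6 − 0.9 × (-2.1) = 4.654
π = 4.654 / 1.34 = 3.47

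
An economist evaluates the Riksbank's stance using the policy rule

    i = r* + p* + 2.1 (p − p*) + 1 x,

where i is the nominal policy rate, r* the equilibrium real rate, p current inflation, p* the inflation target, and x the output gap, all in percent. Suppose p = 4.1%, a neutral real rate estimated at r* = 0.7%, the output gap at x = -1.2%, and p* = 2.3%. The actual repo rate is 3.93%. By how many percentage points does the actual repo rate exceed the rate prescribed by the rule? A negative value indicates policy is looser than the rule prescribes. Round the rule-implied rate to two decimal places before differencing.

i = 0.7 + 2.3 + 2.1 × (4.1 − 2.3) + 1 × (-1.2)
   = 0.7 + 2.3 + 3.78 − 1.2 = 5.58
Deviation = 3.93 − 5.58 = -1.65 pp.

-1.65 pp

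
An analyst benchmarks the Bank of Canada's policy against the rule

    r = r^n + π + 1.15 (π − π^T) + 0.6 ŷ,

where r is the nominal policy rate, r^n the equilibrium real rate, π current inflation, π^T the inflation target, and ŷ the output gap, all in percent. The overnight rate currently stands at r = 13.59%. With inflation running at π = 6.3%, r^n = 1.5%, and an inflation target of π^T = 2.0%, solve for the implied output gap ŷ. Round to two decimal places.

1.41%

0.6 ŷ = 13.59 − 1.5 − 6.3 − 1.15 × (6.3 − 2.0) = 0.845
ŷ = 0.845 / 0.6 = 1.41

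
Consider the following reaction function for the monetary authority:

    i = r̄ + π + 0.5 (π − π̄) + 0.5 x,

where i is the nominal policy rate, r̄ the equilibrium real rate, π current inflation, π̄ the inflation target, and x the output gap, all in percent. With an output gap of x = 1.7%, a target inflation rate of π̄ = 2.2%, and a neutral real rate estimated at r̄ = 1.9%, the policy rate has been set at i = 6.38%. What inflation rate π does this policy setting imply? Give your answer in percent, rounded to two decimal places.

Collecting π: i = r̄ + (1 + 0.5) π − 0.5 π̄ + 0.5 x
1.5 π = 6.38 − 1.9 + 0.5 × 2.2 − 0.5 × 1.7 = 4.73
π = 4.73 / 1.5 = 3.15

3.15%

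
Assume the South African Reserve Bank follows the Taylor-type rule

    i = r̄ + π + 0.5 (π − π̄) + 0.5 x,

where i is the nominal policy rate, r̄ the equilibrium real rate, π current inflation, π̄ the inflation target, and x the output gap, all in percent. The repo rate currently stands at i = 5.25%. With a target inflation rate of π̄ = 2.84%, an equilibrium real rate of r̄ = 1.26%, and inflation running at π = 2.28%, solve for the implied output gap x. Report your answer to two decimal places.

3.98%

0.5 x = 5.25 − 1.26 − 2.28 − 0.5 × (2.28 − 2.84) = 1.99
x = 1.99 / 0.5 = 3.98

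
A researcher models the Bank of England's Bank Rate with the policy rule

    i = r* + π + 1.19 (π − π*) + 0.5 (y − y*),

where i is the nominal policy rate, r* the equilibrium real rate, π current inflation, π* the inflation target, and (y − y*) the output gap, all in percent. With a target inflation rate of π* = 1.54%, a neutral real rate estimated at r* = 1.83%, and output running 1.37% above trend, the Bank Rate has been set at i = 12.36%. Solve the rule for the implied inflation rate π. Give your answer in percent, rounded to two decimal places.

5.33%

Output 1.37% above potential → (y − y*) = 1.37.
Collecting π: i = r* + (1 + 1.19) π − 1.19 π* + 0.5 (y − y*)
2.19 π = 12.36 − 1.83 + 1.19 × 1.54 − 0.5 × 1.37 = 11.6776
π = 11.6776 / 2.19 = 5.33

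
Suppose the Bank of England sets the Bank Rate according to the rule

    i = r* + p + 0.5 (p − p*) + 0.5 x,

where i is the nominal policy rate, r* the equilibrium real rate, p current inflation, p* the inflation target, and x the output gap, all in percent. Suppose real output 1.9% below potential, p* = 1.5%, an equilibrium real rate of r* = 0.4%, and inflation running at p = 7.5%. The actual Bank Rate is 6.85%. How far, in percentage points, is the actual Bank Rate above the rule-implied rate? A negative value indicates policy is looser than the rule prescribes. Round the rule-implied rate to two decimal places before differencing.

Output 1.9% below potential → x = -1.9.
i = 0.4 + 7.5 + 0.5 × (7.5 − 1.5) + 0.5 × (-1.9)
   = 0.4 + 7.5 + 3 − 0.95 = 9.95
Deviation = 6.85 − 9.95 = -3.10 pp.

-3.10 pp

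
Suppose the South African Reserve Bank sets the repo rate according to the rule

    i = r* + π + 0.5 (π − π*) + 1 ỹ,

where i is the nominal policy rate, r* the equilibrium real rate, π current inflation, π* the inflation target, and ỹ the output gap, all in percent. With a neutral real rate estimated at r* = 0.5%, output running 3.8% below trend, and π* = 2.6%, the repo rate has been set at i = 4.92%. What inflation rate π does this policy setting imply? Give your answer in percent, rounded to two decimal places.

6.35%

Output 3.8% below potential → ỹ = -3.8.
Collecting π: i = r* + (1 + 0.5) π − 0.5 π* + 1 ỹ
1.5 π = 4.92 − 0.5 + 0.5 × 2.6 − 1 × (-3.8) = 9.52
π = 9.52 / 1.5 = 6.35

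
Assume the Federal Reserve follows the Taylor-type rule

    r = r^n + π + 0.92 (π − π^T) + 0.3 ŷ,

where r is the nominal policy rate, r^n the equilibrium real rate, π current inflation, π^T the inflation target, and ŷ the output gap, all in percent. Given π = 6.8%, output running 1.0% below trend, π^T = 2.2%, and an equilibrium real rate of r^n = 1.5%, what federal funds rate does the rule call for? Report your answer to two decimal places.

12.23%

Output 1.0% below potential → ŷ = -1.0.
r = 1.5 + 6.8 + 0.92 × (6.8 − 2.2) + 0.3 × (-1.0)
   = 1.5 + 6.8 + 4.232 − 0.3 = 12.23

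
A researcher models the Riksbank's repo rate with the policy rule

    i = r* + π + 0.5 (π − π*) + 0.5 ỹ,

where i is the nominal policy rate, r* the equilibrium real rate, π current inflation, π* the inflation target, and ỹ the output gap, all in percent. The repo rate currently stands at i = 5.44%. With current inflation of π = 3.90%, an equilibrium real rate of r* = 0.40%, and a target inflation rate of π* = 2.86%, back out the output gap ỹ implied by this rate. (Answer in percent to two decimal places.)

0.5 ỹ = 5.44 − 0.40 − 3.90 − 0.5 × (3.90 − 2.86) = 0.62
ỹ = 0.62 / 0.5 = 1.24

1.24%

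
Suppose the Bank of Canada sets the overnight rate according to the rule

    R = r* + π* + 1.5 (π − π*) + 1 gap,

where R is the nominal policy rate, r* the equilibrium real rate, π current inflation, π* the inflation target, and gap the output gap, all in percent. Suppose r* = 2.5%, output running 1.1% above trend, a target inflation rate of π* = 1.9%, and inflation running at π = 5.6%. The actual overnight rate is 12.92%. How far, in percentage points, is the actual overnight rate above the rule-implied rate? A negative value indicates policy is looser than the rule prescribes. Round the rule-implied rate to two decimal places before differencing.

1.87 pp

Output 1.1% above potential → gap = 1.1.
R = 2.5 + 1.9 + 1.5 × (5.6 − 1.9) + 1 × 1.1
   = 2.5 + 1.9 + 5.55 + 1.1 = 11.05
Deviation = 12.92 − 11.05 = 1.87 pp.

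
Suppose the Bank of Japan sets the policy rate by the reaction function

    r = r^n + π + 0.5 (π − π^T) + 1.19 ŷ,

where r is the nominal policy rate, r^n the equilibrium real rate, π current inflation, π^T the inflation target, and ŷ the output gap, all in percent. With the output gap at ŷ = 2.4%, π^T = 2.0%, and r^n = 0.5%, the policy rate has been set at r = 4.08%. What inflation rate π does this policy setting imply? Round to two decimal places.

Collecting π: r = r^n + (1 + 0.5) π − 0.5 π^T + 1.19 ŷ
1.5 π = 4.08 − 0.5 + 0.5 × 2.0 − 1.19 × 2.4 = 1.724
π = 1.724 / 1.5 = 1.15

1.15%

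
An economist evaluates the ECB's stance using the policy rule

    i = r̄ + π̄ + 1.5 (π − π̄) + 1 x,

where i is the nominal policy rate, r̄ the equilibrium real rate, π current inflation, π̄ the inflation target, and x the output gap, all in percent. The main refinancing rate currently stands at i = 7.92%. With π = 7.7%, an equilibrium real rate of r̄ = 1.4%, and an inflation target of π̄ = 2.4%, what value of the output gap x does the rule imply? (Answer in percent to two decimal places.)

-3.83%

1 x = 7.92 − 1.4 − 2.4 − 1.5 × (7.7 − 2.4) = -3.83
x = -3.83 / 1 = -3.83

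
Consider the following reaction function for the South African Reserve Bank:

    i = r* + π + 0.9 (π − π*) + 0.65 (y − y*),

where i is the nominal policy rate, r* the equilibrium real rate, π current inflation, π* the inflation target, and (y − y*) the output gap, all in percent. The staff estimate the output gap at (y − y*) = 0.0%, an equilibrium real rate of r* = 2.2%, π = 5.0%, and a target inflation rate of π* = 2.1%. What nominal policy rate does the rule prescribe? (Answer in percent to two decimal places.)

i = 2.2 + 5.0 + 0.9 × (5.0 − 2.1) + 0.65 × 0.0
   = 2.2 + 5 + 2.61 + 0 = 9.81

9.81%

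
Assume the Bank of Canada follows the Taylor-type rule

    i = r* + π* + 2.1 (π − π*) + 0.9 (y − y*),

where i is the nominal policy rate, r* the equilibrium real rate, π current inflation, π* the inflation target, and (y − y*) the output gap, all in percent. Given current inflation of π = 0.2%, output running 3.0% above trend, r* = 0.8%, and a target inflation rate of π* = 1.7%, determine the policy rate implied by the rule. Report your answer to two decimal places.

Output 3.0% above potential → (y − y*) = 3.0.
i = 0.8 + 1.7 + 2.1 × (0.2 − 1.7) + 0.9 × 3.0
   = 0.8 + 1.7 − 3.15 + 2.7 = 2.05

2.05%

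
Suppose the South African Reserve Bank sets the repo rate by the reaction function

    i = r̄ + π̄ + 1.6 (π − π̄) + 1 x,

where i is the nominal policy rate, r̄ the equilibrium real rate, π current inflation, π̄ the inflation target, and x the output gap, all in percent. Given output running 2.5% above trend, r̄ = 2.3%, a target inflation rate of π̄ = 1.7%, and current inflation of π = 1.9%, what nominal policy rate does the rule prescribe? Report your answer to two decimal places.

6.82%

Output 2.5% above potential → x = 2.5.
i = 2.3 + 1.7 + 1.6 × (1.9 − 1.7) + 1 × 2.5
   = 2.3 + 1.7 + 0.32 + 2.5 = 6.82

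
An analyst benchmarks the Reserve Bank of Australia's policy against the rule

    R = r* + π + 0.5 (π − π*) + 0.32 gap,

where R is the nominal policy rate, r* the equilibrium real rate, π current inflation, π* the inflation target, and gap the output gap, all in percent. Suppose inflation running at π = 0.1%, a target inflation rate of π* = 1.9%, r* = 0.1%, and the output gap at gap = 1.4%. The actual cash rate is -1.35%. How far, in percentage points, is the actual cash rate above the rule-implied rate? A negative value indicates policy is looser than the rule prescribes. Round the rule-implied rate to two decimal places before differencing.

-1.10 pp

R = 0.1 + 0.1 + 0.5 × (0.1 − 1.9) + 0.32 × 1.4
   = 0.1 + 0.1 − 0.9 + 0.448 = -0.25
Deviation = -1.35 − (-0.25) = -1.10 pp.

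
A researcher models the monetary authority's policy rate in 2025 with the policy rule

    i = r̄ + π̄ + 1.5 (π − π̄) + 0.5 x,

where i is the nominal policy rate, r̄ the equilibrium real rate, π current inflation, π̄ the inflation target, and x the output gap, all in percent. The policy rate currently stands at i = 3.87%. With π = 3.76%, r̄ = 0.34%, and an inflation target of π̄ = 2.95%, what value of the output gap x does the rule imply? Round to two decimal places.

0.5 x = 3.87 − 0.34 − 2.95 − 1.5 × (3.76 − 2.95) = -0.635
x = -0.635 / 0.5 = -1.27

-1.27%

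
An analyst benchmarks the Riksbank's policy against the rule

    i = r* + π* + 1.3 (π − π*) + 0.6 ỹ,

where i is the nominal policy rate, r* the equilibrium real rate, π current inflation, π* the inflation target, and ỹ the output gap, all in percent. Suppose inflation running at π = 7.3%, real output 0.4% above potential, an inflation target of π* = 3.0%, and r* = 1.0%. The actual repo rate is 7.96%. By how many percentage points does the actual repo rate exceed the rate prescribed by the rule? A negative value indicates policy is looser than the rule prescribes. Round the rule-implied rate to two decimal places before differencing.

Output 0.4% above potential → ỹ = 0.4.
i = 1.0 + 3.0 + 1.3 × (7.3 − 3.0) + 0.6 × 0.4
   = 1.0 + 3 + 5.59 + 0.24 = 9.83
Deviation = 7.96 − 9.83 = -1.87 pp.

-1.87 pp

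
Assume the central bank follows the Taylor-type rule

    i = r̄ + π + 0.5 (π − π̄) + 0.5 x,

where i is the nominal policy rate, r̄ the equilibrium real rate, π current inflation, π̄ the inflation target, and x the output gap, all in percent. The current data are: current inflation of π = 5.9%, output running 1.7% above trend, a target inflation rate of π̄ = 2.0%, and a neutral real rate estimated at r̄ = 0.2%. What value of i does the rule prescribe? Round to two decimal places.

8.90%

Output 1.7% above potential → x = 1.7.
i = 0.2 + 5.9 + 0.5 × (5.9 − 2.0) + 0.5 × 1.7
   = 0.2 + 5.9 + 1.95 + 0.85 = 8.90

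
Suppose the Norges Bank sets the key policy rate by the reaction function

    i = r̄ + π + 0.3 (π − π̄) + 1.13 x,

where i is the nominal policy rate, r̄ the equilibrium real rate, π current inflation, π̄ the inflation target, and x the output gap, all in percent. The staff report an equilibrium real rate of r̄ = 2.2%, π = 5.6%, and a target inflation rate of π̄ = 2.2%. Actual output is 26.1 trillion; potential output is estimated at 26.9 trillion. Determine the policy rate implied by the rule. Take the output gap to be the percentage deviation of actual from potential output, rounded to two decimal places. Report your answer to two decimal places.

Output gap = 100 × (26.1 − 26.9) / 26.9 = -2.97%.
i = 2.20 + 5.60 + 0.3 × (5.60 − 2.20) + 1.13 × (-2.97)
   = 2.20 + 5.6 + 1.02 − 3.3561 = 5.46

5.46%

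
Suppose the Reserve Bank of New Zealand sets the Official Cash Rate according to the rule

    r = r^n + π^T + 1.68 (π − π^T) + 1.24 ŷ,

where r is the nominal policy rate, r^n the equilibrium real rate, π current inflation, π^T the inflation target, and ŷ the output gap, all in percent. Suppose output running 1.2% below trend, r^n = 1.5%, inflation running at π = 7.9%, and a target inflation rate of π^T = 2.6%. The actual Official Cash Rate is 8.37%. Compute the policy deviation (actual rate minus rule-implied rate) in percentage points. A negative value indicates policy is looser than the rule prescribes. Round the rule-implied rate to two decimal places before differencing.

-3.15 pp

Output 1.2% below potential → ŷ = -1.2.
r = 1.5 + 2.6 + 1.68 × (7.9 − 2.6) + 1.24 × (-1.2)
   = 1.5 + 2.6 + 8.904 − 1.488 = 11.52
Deviation = 8.37 − 11.52 = -3.15 pp.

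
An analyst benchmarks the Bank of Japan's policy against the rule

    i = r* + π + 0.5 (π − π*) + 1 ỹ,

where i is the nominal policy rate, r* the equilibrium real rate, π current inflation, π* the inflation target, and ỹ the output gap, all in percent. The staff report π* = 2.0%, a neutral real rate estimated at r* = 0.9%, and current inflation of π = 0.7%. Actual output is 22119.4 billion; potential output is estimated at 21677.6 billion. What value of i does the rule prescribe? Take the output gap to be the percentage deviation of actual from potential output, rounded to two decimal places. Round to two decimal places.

2.99%

Output gap = 100 × (22119.4 − 21677.6) / 21677.6 = 2.04%.
i = 0.90 + 0.70 + 0.5 × (0.70 − 2.00) + 1 × 2.04
   = 0.90 + 0.7 − 0.65 + 2.04 = 2.99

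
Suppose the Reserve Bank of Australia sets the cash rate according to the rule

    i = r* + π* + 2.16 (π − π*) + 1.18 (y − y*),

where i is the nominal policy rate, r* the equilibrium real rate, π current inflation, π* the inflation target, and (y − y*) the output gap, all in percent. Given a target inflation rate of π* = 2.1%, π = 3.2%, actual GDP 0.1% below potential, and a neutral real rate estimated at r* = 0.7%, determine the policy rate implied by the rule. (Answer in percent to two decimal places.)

Output 0.1% below potential → (y − y*) = -0.1.
i = 0.7 + 2.1 + 2.16 × (3.2 − 2.1) + 1.18 × (-0.1)
   = 0.7 + 2.1 + 2.376 − 0.118 = 5.06

5.06%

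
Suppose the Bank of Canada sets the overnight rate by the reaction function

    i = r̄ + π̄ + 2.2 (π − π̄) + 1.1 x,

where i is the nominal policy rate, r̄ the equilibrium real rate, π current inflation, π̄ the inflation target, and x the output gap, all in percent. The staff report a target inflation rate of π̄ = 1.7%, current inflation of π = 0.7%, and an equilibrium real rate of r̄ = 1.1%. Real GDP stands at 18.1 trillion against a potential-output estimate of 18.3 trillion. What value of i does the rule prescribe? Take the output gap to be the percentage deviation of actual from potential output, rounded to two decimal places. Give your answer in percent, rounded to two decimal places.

Output gap = 100 × (18.1 − 18.3) / 18.3 = -1.09%.
i = 1.10 + 1.70 + 2.2 × (0.70 − 1.70) + 1.1 × (-1.09)
   = 1.10 + 1.7 − 2.2 − 1.199 = -0.60

-0.60%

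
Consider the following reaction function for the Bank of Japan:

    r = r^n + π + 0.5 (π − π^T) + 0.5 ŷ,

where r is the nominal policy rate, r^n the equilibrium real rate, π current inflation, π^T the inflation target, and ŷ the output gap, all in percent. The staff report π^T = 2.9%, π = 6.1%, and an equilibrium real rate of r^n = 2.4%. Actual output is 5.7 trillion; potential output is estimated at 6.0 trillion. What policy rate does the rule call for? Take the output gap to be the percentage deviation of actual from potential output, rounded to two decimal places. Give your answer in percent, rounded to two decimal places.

7.60%

Output gap = 100 × (5.7 − 6.0) / 6.0 = -5.00%.
r = 2.40 + 6.10 + 0.5 × (6.10 − 2.90) + 0.5 × (-5.00)
   = 2.40 + 6.1 + 1.6 − 2.5 = 7.60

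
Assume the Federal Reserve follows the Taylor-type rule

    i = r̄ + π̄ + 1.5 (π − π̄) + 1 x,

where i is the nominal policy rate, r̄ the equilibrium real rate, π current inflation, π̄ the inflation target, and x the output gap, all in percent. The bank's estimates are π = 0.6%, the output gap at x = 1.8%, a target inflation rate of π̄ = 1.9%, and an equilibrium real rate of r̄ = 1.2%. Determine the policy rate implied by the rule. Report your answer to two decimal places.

i = 1.2 + 1.9 + 1.5 × (0.6 − 1.9) + 1 × 1.8
   = 1.2 + 1.9 − 1.95 + 1.8 = 2.95

2.95%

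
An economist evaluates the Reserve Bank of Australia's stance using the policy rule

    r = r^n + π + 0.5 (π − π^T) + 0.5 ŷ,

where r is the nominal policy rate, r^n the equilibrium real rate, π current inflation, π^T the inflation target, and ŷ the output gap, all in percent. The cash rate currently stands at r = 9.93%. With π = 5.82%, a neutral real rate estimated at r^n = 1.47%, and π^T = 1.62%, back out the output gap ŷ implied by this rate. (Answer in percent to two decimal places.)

0.5 ŷ = 9.93 − 1.47 − 5.82 − 0.5 × (5.82 − 1.62) = 0.54
ŷ = 0.54 / 0.5 = 1.08

1.08%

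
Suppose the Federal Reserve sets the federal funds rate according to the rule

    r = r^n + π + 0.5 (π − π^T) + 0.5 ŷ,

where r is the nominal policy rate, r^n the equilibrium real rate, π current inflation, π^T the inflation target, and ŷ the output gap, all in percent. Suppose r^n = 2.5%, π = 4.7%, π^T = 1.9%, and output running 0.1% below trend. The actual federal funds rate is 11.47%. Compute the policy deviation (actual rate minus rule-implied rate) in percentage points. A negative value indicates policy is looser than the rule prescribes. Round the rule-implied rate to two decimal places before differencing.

2.92 pp

Output 0.1% below potential → ŷ = -0.1.
r = 2.5 + 4.7 + 0.5 × (4.7 − 1.9) + 0.5 × (-0.1)
   = 2.5 + 4.7 + 1.4 − 0.05 = 8.55
Deviation = 11.47 − 8.55 = 2.92 pp.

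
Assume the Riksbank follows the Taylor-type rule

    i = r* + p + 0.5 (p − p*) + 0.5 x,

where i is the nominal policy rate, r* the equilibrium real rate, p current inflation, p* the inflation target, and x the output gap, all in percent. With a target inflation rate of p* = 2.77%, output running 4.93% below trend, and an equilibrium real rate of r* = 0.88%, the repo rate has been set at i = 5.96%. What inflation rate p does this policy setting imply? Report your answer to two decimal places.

Output 4.93% below potential → x = -4.93.
Collecting p: i = r* + (1 + 0.5) p − 0.5 p* + 0.5 x
1.5 p = 5.96 − 0.88 + 0.5 × 2.77 − 0.5 × (-4.93) = 8.93
p = 8.93 / 1.5 = 5.95

5.95%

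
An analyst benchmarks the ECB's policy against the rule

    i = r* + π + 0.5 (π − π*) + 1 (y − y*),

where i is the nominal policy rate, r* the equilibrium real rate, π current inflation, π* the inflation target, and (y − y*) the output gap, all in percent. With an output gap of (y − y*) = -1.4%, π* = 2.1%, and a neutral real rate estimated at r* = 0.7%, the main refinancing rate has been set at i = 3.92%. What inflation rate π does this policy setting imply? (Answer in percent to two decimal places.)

Collecting π: i = r* + (1 + 0.5) π − 0.5 π* + 1 (y − y*)
1.5 π = 3.92 − 0.7 + 0.5 × 2.1 − 1 × (-1.4) = 5.67
π = 5.67 / 1.5 = 3.78

3.78%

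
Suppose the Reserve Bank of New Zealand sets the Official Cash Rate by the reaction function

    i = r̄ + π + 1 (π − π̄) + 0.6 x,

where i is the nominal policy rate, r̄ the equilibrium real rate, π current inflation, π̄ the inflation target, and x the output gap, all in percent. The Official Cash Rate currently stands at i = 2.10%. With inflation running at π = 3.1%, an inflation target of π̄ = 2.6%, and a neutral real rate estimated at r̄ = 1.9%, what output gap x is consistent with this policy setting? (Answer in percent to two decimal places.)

-5.67%

0.6 x = 2.10 − 1.9 − 3.1 − 1 × (3.1 − 2.6) = -3.4
x = -3.4 / 0.6 = -5.67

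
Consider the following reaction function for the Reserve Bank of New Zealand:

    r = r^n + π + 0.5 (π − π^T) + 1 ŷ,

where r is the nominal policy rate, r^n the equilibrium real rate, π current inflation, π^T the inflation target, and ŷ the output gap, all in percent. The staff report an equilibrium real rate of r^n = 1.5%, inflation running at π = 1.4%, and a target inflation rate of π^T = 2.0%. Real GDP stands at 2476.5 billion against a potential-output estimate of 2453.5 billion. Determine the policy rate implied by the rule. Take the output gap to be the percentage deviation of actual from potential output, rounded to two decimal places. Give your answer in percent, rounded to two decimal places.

Output gap = 100 × (2476.5 − 2453.5) / 2453.5 = 0.94%.
r = 1.50 + 1.40 + 0.5 × (1.40 − 2.00) + 1 × 0.94
   = 1.50 + 1.4 − 0.3 + 0.94 = 3.54

3.54%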